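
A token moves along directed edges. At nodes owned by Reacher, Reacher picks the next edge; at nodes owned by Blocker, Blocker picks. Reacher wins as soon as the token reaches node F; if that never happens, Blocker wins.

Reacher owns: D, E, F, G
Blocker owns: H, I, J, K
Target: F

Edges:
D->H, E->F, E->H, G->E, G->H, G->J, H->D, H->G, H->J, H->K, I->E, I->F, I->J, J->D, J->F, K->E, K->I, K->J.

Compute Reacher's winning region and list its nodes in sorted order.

A0 = {F}
A1: add {E} — E (Reacher) has E→F.
A2: add {G} — G (Reacher) has G→E.
A3 = A2; e.g. D (Reacher) has no edge into A2. Fixed point.
Reacher's winning region = {E, F, G}.

E, F, G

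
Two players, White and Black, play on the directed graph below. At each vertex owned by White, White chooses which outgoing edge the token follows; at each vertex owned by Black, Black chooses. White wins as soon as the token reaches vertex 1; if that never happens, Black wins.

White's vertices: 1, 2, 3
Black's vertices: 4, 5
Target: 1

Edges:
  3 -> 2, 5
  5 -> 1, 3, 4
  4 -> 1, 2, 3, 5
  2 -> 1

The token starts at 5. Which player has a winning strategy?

Black

A0 = {1}
A1: add {2} — 2 (White) has 2→1.
A2: add {3} — 3 (White) has 3→2.
A3 = A2; e.g. 4 (Black) can still go to 5. Fixed point.
5 never enters the attractor, so Black can avoid the target forever.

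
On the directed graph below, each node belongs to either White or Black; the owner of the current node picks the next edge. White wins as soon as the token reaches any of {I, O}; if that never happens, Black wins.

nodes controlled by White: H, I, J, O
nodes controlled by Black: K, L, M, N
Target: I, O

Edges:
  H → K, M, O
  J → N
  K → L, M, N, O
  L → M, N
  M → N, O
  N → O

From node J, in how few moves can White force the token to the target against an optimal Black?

2

A0 = {I, O}
A1: add {H, N} — H (White) has H→O; N (Black): all of {O} already in.
A2: add {J, M} — J (White) has J→N; M (Black): all of {N, O} already in.
J enters the attractor at level 2, so White can force the target in 2 moves from there.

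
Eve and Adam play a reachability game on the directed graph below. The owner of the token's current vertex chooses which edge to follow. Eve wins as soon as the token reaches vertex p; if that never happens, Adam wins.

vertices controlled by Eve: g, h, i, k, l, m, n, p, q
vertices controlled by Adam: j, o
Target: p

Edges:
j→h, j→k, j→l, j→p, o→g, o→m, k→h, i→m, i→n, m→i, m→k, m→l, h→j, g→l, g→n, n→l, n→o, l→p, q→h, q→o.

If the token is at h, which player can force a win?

Adam

A0 = {p}
A1: add {l} — l (Eve) has l→p.
A2: add {g, m, n} — g (Eve) has g→l; m (Eve) has m→l; n (Eve) has n→l.
A3: add {i, o} — i (Eve) has i→m; o (Adam): all of {g, m} already in.
A4: add {q} — q (Eve) has q→o.
A5 = A4; e.g. h (Eve) has no edge into A4. Fixed point.
h never enters the attractor, so Adam can avoid the target forever.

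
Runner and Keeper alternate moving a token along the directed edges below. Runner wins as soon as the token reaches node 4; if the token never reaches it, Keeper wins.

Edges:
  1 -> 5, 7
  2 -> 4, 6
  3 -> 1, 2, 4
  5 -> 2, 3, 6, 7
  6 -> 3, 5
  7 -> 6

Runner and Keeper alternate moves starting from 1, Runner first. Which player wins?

Keeper

Track states (vertex, player-to-move).
A0 = {(4,Runner), (4,Keeper)}
A1: add {(2,Runner), (3,Runner)}.
A2 = A1; e.g. (1,Runner) stays out. (1,Runner) never enters ⇒ Keeper avoids the target.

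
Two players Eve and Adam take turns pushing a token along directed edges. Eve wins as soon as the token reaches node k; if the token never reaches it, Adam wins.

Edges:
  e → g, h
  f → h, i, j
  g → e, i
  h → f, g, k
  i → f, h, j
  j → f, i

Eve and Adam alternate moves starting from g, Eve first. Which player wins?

Adam

Track states (vertex, player-to-move).
A0 = {(k,Eve), (k,Adam)}
A1: add {(h,Eve)}.
A2 = A1; e.g. (e,Eve) stays out. (g,Eve) never enters ⇒ Adam avoids the target.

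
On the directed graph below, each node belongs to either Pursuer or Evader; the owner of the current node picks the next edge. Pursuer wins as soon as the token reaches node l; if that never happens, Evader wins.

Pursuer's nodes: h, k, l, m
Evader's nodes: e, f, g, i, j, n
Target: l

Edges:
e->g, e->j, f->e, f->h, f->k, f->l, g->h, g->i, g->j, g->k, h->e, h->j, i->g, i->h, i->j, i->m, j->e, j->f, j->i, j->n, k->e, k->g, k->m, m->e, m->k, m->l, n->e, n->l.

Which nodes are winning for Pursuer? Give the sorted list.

A0 = {l}
A1: add {m} — m (Pursuer) has m→l.
A2: add {k} — k (Pursuer) has k→m.
A3 = A2; e.g. e (Evader) can still go to g. Fixed point.
Pursuer's winning region = {k, l, m}.

k, l, m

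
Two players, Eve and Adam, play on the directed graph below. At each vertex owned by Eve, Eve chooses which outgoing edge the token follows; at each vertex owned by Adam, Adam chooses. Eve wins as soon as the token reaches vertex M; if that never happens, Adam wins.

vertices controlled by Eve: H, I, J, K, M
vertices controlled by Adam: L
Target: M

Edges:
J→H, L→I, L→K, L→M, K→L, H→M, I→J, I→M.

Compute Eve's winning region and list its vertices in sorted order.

H, I, J, M

A0 = {M}
A1: add {H, I} — H (Eve) has H→M; I (Eve) has I→M.
A2: add {J} — J (Eve) has J→H.
A3 = A2; e.g. K (Eve) has no edge into A2. Fixed point.
Eve's winning region = {H, I, J, M}.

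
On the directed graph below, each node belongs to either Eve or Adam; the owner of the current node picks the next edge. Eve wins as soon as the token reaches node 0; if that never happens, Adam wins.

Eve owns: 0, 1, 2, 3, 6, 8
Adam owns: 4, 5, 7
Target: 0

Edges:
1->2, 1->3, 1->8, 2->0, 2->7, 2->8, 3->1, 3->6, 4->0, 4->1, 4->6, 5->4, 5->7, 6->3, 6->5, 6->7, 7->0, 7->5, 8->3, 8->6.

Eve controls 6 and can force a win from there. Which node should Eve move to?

A0 = {0}
A1: add {2} — 2 (Eve) has 2→0.
A2: add {1} — 1 (Eve) has 1→2.
A3: add {3} — 3 (Eve) has 3→1.
A4: add {6, 8} — 6 (Eve) has 6→3; 8 (Eve) has 8→3.
A5: add {4} — 4 (Adam): all of {0, 1, 6} already in.
A6 = A5; e.g. 5 (Adam) can still go to 7. Fixed point.
From 6, successor 3 is in the attractor (rank 3); the other successors 5, 7 are not.

3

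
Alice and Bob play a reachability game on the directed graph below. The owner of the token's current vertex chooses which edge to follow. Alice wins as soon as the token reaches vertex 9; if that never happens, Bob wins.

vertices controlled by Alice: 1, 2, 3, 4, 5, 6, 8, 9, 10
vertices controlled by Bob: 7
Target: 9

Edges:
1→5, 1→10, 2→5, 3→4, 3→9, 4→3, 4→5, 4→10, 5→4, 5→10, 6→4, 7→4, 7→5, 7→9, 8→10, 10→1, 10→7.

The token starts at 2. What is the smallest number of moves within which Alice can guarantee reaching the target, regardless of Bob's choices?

A0 = {9}
A1: add {3} — 3 (Alice) has 3→9.
A2: add {4} — 4 (Alice) has 4→3.
A3: add {5, 6} — 5 (Alice) has 5→4; 6 (Alice) has 6→4.
A4: add {1, 2, 7} — 1 (Alice) has 1→5; 2 (Alice) has 2→5; 7 (Bob): all of {4, 5, 9} already in.
2 enters the attractor at level 4, so Alice can force the target in 4 moves from there.

4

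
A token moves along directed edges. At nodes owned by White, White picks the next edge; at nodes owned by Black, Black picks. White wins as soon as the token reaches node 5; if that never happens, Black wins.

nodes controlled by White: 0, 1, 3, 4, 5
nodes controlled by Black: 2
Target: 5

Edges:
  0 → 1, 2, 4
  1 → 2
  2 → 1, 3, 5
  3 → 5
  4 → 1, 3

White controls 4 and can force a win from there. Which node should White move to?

A0 = {5}
A1: add {3} — 3 (White) has 3→5.
A2: add {4} — 4 (White) has 4→3.
A3: add {0} — 0 (White) has 0→4.
A4 = A3; e.g. 1 (White) has no edge into A3. Fixed point.
From 4, successor 3 is in the attractor (rank 1); the other successor 1 is not.

3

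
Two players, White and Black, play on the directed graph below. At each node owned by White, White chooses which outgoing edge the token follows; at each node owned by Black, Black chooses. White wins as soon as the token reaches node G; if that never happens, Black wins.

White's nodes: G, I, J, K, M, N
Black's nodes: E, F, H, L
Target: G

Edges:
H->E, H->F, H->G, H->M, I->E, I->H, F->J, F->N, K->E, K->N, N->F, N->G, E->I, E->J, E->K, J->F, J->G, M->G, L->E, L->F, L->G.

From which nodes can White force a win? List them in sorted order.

A0 = {G}
A1: add {J, M, N} — J (White) has J→G; M (White) has M→G; N (White) has N→G.
A2: add {F, K} — F (Black): all of {J, N} already in; K (White) has K→N.
A3 = A2; e.g. E (Black) can still go to I. Fixed point.
White's winning region = {F, G, J, K, M, N}.

F, G, J, K, M, N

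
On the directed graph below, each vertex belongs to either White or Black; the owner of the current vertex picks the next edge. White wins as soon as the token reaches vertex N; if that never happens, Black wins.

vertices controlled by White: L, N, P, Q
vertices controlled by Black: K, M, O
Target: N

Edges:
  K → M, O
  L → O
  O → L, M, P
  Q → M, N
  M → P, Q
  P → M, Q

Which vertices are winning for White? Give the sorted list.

M, N, P, Q

A0 = {N}
A1: add {Q} — Q (White) has Q→N.
A2: add {P} — P (White) has P→Q.
A3: add {M} — M (Black): all of {P, Q} already in.
A4 = A3; e.g. K (Black) can still go to O. Fixed point.
White's winning region = {M, N, P, Q}.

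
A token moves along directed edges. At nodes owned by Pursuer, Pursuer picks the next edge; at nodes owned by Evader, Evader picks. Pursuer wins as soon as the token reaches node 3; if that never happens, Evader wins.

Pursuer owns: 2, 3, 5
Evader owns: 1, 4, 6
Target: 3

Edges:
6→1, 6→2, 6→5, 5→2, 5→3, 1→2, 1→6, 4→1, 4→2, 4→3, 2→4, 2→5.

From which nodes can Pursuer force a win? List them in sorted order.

2, 3, 5

A0 = {3}
A1: add {5} — 5 (Pursuer) has 5→3.
A2: add {2} — 2 (Pursuer) has 2→5.
A3 = A2; e.g. 1 (Evader) can still go to 6. Fixed point.
Pursuer's winning region = {2, 3, 5}.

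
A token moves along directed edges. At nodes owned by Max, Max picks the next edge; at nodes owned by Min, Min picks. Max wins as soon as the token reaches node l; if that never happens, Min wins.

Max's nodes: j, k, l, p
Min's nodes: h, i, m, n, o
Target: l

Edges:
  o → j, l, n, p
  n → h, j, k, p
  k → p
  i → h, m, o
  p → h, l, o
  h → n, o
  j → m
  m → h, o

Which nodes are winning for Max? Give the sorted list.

k, l, p

A0 = {l}
A1: add {p} — p (Max) has p→l.
A2: add {k} — k (Max) has k→p.
A3 = A2; e.g. h (Min) can still go to n. Fixed point.
Max's winning region = {k, l, p}.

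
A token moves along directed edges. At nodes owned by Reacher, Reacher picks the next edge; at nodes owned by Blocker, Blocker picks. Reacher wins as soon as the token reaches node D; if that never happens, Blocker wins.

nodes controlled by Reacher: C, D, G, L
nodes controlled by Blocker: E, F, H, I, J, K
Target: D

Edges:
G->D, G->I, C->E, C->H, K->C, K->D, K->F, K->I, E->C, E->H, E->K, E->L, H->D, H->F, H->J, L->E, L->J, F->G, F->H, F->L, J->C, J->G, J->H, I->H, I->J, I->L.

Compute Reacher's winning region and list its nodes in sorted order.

A0 = {D}
A1: add {G} — G (Reacher) has G→D.
A2 = A1; e.g. C (Reacher) has no edge into A1. Fixed point.
Reacher's winning region = {D, G}.

D, G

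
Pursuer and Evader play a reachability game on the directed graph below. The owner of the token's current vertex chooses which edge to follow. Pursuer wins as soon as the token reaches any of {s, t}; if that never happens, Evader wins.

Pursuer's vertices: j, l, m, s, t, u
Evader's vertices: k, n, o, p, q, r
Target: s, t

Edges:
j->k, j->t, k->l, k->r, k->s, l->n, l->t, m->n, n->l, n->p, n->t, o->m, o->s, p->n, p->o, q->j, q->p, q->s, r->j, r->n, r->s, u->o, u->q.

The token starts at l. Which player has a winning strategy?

Pursuer

A0 = {s, t}
A1: add {j, l} — j (Pursuer) has j→t; l (Pursuer) has l→t.
A2 = A1; e.g. k (Evader) can still go to r. Fixed point.
l ∈ A1, so Pursuer can force the target.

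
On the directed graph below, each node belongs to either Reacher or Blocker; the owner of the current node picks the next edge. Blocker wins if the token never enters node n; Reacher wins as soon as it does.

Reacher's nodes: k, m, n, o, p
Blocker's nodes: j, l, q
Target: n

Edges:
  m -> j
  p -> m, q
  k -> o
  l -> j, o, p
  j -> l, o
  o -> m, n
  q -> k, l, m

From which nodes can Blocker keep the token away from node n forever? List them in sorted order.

A0 = {n}
A1: add {o} — o (Reacher) has o→n.
A2: add {k} — k (Reacher) has k→o.
A3 = A2; e.g. j (Blocker) can still go to l. Fixed point.
Reacher's attractor = {k, n, o}; Blocker avoids the target exactly from the complement.

j, l, m, p, q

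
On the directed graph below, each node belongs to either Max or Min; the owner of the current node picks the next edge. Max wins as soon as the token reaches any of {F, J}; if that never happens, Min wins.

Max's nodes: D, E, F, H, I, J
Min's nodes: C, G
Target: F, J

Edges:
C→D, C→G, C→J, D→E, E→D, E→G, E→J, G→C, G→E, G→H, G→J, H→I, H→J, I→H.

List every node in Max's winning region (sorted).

A0 = {F, J}
A1: add {E, H} — E (Max) has E→J; H (Max) has H→J.
A2: add {D, I} — D (Max) has D→E; I (Max) has I→H.
A3 = A2; e.g. C (Min) can still go to G. Fixed point.
Max's winning region = {D, E, F, H, I, J}.

D, E, F, H, I, J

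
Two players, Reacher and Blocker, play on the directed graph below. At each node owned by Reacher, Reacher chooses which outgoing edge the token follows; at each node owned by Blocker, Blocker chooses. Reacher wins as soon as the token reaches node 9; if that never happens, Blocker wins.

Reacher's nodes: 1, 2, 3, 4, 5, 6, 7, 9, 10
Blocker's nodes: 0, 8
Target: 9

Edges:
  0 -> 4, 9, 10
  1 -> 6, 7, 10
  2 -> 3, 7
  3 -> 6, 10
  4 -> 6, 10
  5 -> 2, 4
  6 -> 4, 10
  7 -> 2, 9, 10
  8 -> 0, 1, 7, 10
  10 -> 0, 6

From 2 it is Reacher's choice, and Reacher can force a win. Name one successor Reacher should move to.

A0 = {9}
A1: add {7} — 7 (Reacher) has 7→9.
A2: add {1, 2} — 1 (Reacher) has 1→7; 2 (Reacher) has 2→7.
A3: add {5} — 5 (Reacher) has 5→2.
A4 = A3; e.g. 0 (Blocker) can still go to 4. Fixed point.
From 2, successor 7 is in the attractor (rank 1); the other successor 3 is not.

7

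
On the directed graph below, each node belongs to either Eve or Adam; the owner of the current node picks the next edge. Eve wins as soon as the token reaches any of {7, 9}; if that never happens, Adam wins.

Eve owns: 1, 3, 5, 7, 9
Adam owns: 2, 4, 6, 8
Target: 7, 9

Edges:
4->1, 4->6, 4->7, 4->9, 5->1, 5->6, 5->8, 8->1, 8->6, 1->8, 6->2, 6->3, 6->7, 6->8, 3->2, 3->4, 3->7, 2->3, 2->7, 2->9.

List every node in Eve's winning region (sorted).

2, 3, 7, 9

A0 = {7, 9}
A1: add {3} — 3 (Eve) has 3→7.
A2: add {2} — 2 (Adam): all of {3, 7, 9} already in.
A3 = A2; e.g. 1 (Eve) has no edge into A2. Fixed point.
Eve's winning region = {2, 3, 7, 9}.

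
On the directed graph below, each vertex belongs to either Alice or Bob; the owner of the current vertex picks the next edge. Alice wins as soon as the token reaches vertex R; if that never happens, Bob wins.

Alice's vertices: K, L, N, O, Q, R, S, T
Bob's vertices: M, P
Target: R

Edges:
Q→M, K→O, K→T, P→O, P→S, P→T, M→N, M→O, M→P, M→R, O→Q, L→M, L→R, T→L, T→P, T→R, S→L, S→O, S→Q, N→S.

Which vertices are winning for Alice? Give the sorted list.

A0 = {R}
A1: add {L, T} — L (Alice) has L→R; T (Alice) has T→R.
A2: add {K, S} — K (Alice) has K→T; S (Alice) has S→L.
A3: add {N} — N (Alice) has N→S.
A4 = A3; e.g. M (Bob) can still go to O. Fixed point.
Alice's winning region = {K, L, N, R, S, T}.

K, L, N, R, S, T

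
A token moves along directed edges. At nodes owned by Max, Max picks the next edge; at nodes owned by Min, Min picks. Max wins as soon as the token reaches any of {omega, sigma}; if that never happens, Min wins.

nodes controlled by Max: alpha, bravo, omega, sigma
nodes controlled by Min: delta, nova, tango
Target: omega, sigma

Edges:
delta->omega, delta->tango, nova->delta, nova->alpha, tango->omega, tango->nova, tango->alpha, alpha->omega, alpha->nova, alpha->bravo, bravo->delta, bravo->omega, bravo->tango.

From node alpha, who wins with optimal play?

Max

A0 = {omega, sigma}
A1: add {alpha, bravo} — alpha (Max) has alpha→omega; bravo (Max) has bravo→omega.
A2 = A1; e.g. delta (Min) can still go to tango. Fixed point.
alpha ∈ A1, so Max can force the target.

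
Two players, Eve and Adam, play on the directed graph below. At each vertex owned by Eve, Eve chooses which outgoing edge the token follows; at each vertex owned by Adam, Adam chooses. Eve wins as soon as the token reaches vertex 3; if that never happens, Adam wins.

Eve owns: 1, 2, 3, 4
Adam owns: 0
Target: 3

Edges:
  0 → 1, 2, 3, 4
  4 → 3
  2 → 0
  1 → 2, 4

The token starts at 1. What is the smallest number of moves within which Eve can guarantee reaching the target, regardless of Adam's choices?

A0 = {3}
A1: add {4} — 4 (Eve) has 4→3.
A2: add {1} — 1 (Eve) has 1→4.
A3 = A2; e.g. 0 (Adam) can still go to 2. Fixed point.
1 enters the attractor at level 2, so Eve can force the target in 2 moves from there.

2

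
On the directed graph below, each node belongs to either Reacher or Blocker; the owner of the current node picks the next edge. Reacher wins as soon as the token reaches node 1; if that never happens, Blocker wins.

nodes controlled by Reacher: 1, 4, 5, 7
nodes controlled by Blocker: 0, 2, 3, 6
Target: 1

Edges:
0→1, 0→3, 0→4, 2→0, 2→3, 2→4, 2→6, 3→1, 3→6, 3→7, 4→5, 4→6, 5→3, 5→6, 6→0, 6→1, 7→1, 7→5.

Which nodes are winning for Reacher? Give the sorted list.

1, 7

A0 = {1}
A1: add {7} — 7 (Reacher) has 7→1.
A2 = A1; e.g. 0 (Blocker) can still go to 3. Fixed point.
Reacher's winning region = {1, 7}.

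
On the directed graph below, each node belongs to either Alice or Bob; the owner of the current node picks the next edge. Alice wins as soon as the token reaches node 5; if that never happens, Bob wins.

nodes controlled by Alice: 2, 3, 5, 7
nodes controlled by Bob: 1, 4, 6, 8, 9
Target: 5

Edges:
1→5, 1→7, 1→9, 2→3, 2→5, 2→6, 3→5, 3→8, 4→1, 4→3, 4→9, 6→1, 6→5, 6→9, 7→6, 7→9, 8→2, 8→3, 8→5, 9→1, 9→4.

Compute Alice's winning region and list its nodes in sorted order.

A0 = {5}
A1: add {2, 3} — 2 (Alice) has 2→5; 3 (Alice) has 3→5.
A2: add {8} — 8 (Bob): all of {2, 3, 5} already in.
A3 = A2; e.g. 1 (Bob) can still go to 7. Fixed point.
Alice's winning region = {2, 3, 5, 8}.

2, 3, 5, 8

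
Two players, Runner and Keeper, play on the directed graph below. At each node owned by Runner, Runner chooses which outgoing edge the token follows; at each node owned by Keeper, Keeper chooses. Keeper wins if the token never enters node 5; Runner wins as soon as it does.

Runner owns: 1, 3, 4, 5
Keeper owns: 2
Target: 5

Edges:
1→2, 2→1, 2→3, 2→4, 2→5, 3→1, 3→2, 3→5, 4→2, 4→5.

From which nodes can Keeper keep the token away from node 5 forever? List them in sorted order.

A0 = {5}
A1: add {3, 4} — 3 (Runner) has 3→5; 4 (Runner) has 4→5.
A2 = A1; e.g. 1 (Runner) has no edge into A1. Fixed point.
Runner's attractor = {3, 4, 5}; Keeper avoids the target exactly from the complement.

1, 2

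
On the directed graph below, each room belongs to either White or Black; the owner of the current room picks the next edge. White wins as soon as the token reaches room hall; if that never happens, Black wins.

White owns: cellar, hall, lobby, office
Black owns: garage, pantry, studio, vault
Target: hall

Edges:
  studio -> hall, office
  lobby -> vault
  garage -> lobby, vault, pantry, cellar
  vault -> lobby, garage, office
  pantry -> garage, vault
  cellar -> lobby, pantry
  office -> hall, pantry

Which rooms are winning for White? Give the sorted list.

hall, office, studio

A0 = {hall}
A1: add {office} — office (White) has office→hall.
A2: add {studio} — studio (Black): all of {hall, office} already in.
A3 = A2; e.g. lobby (White) has no edge into A2. Fixed point.
White's winning region = {hall, office, studio}.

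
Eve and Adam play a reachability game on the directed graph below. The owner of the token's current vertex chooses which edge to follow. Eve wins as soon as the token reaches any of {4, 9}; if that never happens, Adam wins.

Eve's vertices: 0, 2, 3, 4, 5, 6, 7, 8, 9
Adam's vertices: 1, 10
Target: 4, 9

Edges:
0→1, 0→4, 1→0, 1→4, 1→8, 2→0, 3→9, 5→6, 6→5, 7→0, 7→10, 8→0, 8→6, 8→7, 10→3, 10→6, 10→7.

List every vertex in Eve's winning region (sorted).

A0 = {4, 9}
A1: add {0, 3} — 0 (Eve) has 0→4; 3 (Eve) has 3→9.
A2: add {2, 7, 8} — 2 (Eve) has 2→0; 7 (Eve) has 7→0; 8 (Eve) has 8→0.
A3: add {1} — 1 (Adam): all of {0, 4, 8} already in.
A4 = A3; e.g. 5 (Eve) has no edge into A3. Fixed point.
Eve's winning region = {0, 1, 2, 3, 4, 7, 8, 9}.

0, 1, 2, 3, 4, 7, 8, 9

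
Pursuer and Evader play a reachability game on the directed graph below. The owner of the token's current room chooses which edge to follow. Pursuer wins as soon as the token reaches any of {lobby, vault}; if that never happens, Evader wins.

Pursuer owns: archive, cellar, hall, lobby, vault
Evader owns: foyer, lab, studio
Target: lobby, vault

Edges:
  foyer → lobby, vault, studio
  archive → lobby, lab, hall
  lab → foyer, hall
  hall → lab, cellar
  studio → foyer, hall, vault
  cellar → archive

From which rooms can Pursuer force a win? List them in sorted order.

archive, cellar, hall, lobby, vault

A0 = {lobby, vault}
A1: add {archive} — archive (Pursuer) has archive→lobby.
A2: add {cellar} — cellar (Pursuer) has cellar→archive.
A3: add {hall} — hall (Pursuer) has hall→cellar.
A4 = A3; e.g. foyer (Evader) can still go to studio. Fixed point.
Pursuer's winning region = {archive, cellar, hall, lobby, vault}.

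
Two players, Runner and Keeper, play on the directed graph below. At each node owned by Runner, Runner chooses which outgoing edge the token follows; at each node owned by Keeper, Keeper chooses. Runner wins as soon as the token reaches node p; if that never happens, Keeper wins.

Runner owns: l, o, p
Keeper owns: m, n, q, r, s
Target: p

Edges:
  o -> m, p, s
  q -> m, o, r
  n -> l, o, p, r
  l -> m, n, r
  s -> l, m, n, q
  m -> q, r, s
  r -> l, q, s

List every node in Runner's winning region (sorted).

A0 = {p}
A1: add {o} — o (Runner) has o→p.
A2 = A1; e.g. l (Runner) has no edge into A1. Fixed point.
Runner's winning region = {o, p}.

o, p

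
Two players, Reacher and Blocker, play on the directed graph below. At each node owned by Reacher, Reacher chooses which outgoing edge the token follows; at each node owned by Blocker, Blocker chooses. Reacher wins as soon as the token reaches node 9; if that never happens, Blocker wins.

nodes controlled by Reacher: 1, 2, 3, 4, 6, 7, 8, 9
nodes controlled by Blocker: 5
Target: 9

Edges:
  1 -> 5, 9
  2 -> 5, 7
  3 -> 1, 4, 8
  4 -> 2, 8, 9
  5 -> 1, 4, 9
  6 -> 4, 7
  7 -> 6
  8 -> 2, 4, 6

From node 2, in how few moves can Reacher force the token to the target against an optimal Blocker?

A0 = {9}
A1: add {1, 4} — 1 (Reacher) has 1→9; 4 (Reacher) has 4→9.
A2: add {3, 5, 6, 8} — 3 (Reacher) has 3→1; 5 (Blocker): all of {1, 4, 9} already in; 6 (Reacher) has 6→4; 8 (Reacher) has 8→4.
A3: add {2, 7} — 2 (Reacher) has 2→5; 7 (Reacher) has 7→6.
A3 = all vertices. Fixed point.
2 enters the attractor at level 3, so Reacher can force the target in 3 moves from there.

3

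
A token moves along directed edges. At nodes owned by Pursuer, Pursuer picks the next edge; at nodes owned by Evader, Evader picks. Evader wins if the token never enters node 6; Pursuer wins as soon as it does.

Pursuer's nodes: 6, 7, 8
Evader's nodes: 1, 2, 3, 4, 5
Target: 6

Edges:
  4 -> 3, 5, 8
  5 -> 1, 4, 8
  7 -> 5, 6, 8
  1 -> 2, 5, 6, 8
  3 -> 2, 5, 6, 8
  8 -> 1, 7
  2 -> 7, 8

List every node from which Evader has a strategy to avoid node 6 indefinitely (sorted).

1, 3, 4, 5

A0 = {6}
A1: add {7} — 7 (Pursuer) has 7→6.
A2: add {8} — 8 (Pursuer) has 8→7.
A3: add {2} — 2 (Evader): all of {7, 8} already in.
A4 = A3; e.g. 1 (Evader) can still go to 5. Fixed point.
Pursuer's attractor = {2, 6, 7, 8}; Evader avoids the target exactly from the complement.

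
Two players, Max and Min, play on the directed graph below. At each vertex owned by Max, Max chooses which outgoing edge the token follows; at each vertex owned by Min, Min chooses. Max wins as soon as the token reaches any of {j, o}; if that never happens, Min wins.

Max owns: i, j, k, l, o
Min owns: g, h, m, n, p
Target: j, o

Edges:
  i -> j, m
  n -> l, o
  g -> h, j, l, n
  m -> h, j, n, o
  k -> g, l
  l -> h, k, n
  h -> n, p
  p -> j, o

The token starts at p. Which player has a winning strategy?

A0 = {j, o}
A1: add {i, p} — i (Max) has i→j; p (Min): all of {j, o} already in.
A2 = A1; e.g. g (Min) can still go to h. Fixed point.
p ∈ A1, so Max can force the target.

Max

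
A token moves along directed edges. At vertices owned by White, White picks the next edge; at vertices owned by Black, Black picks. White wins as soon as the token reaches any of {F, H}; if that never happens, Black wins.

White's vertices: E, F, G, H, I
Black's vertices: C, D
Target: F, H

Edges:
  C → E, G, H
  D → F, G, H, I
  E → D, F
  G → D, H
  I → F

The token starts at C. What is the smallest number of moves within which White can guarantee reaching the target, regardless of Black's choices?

2

A0 = {F, H}
A1: add {E, G, I} — E (White) has E→F; G (White) has G→H; I (White) has I→F.
A2: add {C, D} — C (Black): all of {E, G, H} already in; D (Black): all of {F, G, H, I} already in.
A2 = all vertices. Fixed point.
C enters the attractor at level 2, so White can force the target in 2 moves from there.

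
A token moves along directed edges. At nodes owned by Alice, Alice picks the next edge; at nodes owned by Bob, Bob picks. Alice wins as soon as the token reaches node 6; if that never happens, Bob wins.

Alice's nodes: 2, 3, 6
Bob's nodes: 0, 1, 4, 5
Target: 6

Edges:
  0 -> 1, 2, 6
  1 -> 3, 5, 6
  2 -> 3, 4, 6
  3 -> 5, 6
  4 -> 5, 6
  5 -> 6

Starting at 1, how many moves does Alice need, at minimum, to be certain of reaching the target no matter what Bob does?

2

A0 = {6}
A1: add {2, 3, 5} — 2 (Alice) has 2→6; 3 (Alice) has 3→6; 5 (Bob): all of {6} already in.
A2: add {1, 4} — 1 (Bob): all of {3, 5, 6} already in; 4 (Bob): all of {5, 6} already in.
1 enters the attractor at level 2, so Alice can force the target in 2 moves from there.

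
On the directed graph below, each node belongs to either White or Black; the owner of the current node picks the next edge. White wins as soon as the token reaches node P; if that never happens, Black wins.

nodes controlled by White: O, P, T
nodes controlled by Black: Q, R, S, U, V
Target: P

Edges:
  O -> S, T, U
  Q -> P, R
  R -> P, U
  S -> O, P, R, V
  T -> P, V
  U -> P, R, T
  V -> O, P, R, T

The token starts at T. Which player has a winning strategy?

A0 = {P}
A1: add {T} — T (White) has T→P.
T ∈ A1, so White can force the target.

White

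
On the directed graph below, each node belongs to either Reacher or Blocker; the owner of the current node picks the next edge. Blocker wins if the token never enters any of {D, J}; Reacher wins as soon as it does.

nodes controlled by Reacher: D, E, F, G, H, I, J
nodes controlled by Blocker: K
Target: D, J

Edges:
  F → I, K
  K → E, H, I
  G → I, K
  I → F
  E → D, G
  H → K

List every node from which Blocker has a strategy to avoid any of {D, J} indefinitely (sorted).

A0 = {D, J}
A1: add {E} — E (Reacher) has E→D.
A2 = A1; e.g. F (Reacher) has no edge into A1. Fixed point.
Reacher's attractor = {D, E, J}; Blocker avoids the target exactly from the complement.

F, G, H, I, K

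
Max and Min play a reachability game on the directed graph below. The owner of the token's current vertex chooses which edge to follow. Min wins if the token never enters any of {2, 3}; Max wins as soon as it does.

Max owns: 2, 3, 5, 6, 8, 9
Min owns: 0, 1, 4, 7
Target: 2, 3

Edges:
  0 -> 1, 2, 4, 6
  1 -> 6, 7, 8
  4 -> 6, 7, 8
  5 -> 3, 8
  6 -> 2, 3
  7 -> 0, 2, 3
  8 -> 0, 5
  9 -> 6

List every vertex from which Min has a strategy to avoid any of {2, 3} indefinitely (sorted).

0, 1, 4, 7

A0 = {2, 3}
A1: add {5, 6} — 5 (Max) has 5→3; 6 (Max) has 6→2.
A2: add {8, 9} — 8 (Max) has 8→5; 9 (Max) has 9→6.
A3 = A2; e.g. 0 (Min) can still go to 1. Fixed point.
Max's attractor = {2, 3, 5, 6, 8, 9}; Min avoids the target exactly from the complement.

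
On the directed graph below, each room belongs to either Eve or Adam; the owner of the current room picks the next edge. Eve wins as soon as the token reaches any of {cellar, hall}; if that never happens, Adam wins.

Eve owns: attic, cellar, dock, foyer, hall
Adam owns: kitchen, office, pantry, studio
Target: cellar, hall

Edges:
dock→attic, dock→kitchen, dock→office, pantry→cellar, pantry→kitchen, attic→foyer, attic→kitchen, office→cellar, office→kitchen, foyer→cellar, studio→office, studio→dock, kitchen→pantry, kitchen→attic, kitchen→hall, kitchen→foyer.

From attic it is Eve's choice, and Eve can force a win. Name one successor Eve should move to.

foyer

A0 = {cellar, hall}
A1: add {foyer} — foyer (Eve) has foyer→cellar.
A2: add {attic} — attic (Eve) has attic→foyer.
A3: add {dock} — dock (Eve) has dock→attic.
A4 = A3; e.g. pantry (Adam) can still go to kitchen. Fixed point.
From attic, successor foyer is in the attractor (rank 1); the other successor kitchen is not.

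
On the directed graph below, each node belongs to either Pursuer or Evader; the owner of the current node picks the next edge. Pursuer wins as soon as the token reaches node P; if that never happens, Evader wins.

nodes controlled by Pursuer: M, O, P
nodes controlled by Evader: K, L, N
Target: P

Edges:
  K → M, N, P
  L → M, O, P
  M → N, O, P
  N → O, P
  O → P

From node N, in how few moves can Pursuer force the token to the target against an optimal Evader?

2

A0 = {P}
A1: add {M, O} — M (Pursuer) has M→P; O (Pursuer) has O→P.
A2: add {L, N} — L (Evader): all of {M, O, P} already in; N (Evader): all of {O, P} already in.
N enters the attractor at level 2, so Pursuer can force the target in 2 moves from there.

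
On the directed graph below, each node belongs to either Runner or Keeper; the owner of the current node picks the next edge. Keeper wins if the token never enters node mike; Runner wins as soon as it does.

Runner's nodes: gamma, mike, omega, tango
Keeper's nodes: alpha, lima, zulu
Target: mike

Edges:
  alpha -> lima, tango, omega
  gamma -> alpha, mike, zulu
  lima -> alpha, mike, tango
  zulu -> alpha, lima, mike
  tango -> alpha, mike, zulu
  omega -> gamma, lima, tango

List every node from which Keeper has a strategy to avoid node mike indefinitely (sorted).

A0 = {mike}
A1: add {gamma, tango} — gamma (Runner) has gamma→mike; tango (Runner) has tango→mike.
A2: add {omega} — omega (Runner) has omega→gamma.
A3 = A2; e.g. alpha (Keeper) can still go to lima. Fixed point.
Runner's attractor = {gamma, mike, omega, tango}; Keeper avoids the target exactly from the complement.

alpha, lima, zulu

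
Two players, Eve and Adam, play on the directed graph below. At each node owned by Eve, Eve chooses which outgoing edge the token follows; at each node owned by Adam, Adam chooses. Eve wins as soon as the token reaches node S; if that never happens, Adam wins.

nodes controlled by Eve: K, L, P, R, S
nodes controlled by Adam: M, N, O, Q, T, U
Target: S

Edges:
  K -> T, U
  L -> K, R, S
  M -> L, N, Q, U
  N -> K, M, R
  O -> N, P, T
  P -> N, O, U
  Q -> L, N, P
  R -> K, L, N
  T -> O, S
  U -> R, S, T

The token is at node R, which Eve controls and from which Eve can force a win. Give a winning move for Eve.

A0 = {S}
A1: add {L} — L (Eve) has L→S.
A2: add {R} — R (Eve) has R→L.
A3 = A2; e.g. K (Eve) has no edge into A2. Fixed point.
From R, successor L is in the attractor (rank 1); the other successors K, N are not.

L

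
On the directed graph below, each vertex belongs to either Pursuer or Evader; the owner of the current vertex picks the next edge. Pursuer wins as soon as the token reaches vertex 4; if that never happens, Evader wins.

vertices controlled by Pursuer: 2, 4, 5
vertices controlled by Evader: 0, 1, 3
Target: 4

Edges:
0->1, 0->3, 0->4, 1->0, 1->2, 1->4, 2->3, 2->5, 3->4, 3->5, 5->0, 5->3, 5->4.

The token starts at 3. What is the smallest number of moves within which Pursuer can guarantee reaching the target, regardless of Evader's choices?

2

A0 = {4}
A1: add {5} — 5 (Pursuer) has 5→4.
A2: add {2, 3} — 2 (Pursuer) has 2→5; 3 (Evader): all of {4, 5} already in.
A3 = A2; e.g. 0 (Evader) can still go to 1. Fixed point.
3 enters the attractor at level 2, so Pursuer can force the target in 2 moves from there.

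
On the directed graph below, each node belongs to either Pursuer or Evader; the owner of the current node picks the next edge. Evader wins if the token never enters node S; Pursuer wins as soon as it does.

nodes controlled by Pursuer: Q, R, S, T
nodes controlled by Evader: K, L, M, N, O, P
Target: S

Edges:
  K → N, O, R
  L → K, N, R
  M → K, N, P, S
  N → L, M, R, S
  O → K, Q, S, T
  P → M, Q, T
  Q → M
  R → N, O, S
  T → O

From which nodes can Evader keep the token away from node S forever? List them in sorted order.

A0 = {S}
A1: add {R} — R (Pursuer) has R→S.
A2 = A1; e.g. K (Evader) can still go to N. Fixed point.
Pursuer's attractor = {R, S}; Evader avoids the target exactly from the complement.

K, L, M, N, O, P, Q, T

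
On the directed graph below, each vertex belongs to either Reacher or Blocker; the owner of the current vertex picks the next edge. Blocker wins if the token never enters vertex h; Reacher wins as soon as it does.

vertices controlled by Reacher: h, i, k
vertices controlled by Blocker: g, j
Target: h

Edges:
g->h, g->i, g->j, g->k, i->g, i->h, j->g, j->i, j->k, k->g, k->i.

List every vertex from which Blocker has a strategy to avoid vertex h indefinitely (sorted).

g, j

A0 = {h}
A1: add {i} — i (Reacher) has i→h.
A2: add {k} — k (Reacher) has k→i.
A3 = A2; e.g. g (Blocker) can still go to j. Fixed point.
Reacher's attractor = {h, i, k}; Blocker avoids the target exactly from the complement.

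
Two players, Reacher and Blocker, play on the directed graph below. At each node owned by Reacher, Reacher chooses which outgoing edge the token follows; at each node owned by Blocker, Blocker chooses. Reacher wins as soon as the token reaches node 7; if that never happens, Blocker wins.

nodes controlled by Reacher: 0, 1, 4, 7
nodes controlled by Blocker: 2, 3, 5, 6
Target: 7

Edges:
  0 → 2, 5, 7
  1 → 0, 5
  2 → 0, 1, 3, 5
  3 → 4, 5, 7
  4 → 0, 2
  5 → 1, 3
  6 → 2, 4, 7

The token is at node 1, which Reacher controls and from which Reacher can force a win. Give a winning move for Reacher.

0

A0 = {7}
A1: add {0} — 0 (Reacher) has 0→7.
A2: add {1, 4} — 1 (Reacher) has 1→0; 4 (Reacher) has 4→0.
A3 = A2; e.g. 2 (Blocker) can still go to 3. Fixed point.
From 1, successor 0 is in the attractor (rank 1); the other successor 5 is not.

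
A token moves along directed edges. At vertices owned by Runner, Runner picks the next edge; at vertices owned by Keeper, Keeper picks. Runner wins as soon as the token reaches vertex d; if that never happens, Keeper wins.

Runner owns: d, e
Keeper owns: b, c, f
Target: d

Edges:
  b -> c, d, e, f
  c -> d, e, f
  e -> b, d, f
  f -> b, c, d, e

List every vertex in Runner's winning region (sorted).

A0 = {d}
A1: add {e} — e (Runner) has e→d.
A2 = A1; e.g. b (Keeper) can still go to c. Fixed point.
Runner's winning region = {d, e}.

d, e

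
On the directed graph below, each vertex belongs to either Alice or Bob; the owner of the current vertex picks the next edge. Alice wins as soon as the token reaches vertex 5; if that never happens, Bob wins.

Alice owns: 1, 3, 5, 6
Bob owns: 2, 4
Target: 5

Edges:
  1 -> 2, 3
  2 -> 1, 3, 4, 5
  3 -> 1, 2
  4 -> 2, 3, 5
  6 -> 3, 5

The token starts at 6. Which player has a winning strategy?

Alice

A0 = {5}
A1: add {6} — 6 (Alice) has 6→5.
A2 = A1; e.g. 1 (Alice) has no edge into A1. Fixed point.
6 ∈ A1, so Alice can force the target.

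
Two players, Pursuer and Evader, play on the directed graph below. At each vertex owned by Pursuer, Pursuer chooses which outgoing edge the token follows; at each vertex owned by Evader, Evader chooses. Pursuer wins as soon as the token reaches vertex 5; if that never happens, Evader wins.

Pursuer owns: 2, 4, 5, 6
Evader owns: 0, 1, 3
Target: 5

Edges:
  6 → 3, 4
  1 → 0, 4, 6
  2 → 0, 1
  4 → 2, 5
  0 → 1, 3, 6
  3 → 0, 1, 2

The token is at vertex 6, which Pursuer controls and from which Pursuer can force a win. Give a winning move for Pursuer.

A0 = {5}
A1: add {4} — 4 (Pursuer) has 4→5.
A2: add {6} — 6 (Pursuer) has 6→4.
A3 = A2; e.g. 0 (Evader) can still go to 1. Fixed point.
From 6, successor 4 is in the attractor (rank 1); the other successor 3 is not.

4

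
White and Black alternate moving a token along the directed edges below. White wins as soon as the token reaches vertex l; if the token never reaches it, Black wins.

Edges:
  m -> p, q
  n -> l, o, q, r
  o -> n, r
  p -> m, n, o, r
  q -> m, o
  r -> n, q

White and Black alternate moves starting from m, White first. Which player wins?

Black

Track states (vertex, player-to-move).
A0 = {(l,White), (l,Black)}
A1: add {(n,White)}.
A2 = A1; e.g. (m,White) stays out. (m,White) never enters ⇒ Black avoids the target.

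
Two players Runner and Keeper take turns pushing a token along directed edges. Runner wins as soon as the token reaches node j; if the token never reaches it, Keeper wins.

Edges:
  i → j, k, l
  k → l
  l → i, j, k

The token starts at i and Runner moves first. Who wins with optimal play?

Runner

Track states (vertex, player-to-move).
A0 = {(j,Runner), (j,Keeper)}
A1: add {(i,Runner), (l,Runner)}.
(i,Runner) ∈ A1 ⇒ Runner forces the target.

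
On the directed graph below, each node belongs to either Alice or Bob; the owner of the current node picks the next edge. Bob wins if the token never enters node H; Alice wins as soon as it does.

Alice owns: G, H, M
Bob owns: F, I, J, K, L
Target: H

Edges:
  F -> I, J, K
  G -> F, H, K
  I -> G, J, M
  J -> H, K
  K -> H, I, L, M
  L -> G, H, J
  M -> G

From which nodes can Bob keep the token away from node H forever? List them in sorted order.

F, I, J, K, L

A0 = {H}
A1: add {G} — G (Alice) has G→H.
A2: add {M} — M (Alice) has M→G.
A3 = A2; e.g. F (Bob) can still go to I. Fixed point.
Alice's attractor = {G, H, M}; Bob avoids the target exactly from the complement.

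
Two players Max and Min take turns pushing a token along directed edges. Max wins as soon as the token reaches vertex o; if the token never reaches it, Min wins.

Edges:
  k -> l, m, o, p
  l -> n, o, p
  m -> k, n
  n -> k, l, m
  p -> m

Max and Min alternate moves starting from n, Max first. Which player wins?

Min

Track states (vertex, player-to-move).
A0 = {(o,Max), (o,Min)}
A1: add {(k,Max), (l,Max)}.
A2 = A1; e.g. (k,Min) stays out. (n,Max) never enters ⇒ Min avoids the target.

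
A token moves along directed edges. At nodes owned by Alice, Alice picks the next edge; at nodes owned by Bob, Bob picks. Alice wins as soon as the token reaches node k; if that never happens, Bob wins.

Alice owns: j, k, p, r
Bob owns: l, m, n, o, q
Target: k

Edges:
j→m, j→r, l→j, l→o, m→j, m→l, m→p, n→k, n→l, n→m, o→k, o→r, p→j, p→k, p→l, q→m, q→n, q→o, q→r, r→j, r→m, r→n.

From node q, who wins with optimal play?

Bob

A0 = {k}
A1: add {p} — p (Alice) has p→k.
A2 = A1; e.g. j (Alice) has no edge into A1. Fixed point.
q never enters the attractor, so Bob can avoid the target forever.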